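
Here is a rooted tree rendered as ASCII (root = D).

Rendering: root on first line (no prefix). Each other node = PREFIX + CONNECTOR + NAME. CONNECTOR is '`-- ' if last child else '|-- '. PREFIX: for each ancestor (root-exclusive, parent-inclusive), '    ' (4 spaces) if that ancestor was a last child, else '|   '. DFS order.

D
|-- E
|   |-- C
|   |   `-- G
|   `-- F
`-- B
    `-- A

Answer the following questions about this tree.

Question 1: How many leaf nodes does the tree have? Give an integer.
Leaves (nodes with no children): A, F, G

Answer: 3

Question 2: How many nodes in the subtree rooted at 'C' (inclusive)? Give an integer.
Answer: 2

Derivation:
Subtree rooted at C contains: C, G
Count = 2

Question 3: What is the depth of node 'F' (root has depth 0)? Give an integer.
Answer: 2

Derivation:
Path from root to F: D -> E -> F
Depth = number of edges = 2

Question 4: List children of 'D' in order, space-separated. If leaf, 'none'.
Node D's children (from adjacency): E, B

Answer: E B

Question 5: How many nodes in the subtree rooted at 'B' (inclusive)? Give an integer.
Answer: 2

Derivation:
Subtree rooted at B contains: A, B
Count = 2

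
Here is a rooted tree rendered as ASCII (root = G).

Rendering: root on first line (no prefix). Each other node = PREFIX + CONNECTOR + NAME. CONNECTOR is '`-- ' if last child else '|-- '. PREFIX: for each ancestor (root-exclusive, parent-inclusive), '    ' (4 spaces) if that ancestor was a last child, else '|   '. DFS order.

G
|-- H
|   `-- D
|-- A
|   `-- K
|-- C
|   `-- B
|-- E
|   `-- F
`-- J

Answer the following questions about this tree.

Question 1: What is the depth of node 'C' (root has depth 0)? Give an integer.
Answer: 1

Derivation:
Path from root to C: G -> C
Depth = number of edges = 1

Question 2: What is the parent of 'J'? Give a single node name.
Scan adjacency: J appears as child of G

Answer: G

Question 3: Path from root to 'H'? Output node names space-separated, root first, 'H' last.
Walk down from root: G -> H

Answer: G H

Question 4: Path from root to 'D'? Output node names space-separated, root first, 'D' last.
Answer: G H D

Derivation:
Walk down from root: G -> H -> D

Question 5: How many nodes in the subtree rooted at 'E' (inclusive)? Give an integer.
Subtree rooted at E contains: E, F
Count = 2

Answer: 2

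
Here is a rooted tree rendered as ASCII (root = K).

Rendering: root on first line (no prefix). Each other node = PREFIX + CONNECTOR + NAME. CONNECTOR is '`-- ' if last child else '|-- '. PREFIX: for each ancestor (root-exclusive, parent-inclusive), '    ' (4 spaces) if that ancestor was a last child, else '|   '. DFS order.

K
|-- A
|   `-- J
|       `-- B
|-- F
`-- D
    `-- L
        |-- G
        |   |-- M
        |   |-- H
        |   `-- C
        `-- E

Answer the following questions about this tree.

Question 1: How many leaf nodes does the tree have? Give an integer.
Leaves (nodes with no children): B, C, E, F, H, M

Answer: 6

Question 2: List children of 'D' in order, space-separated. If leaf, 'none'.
Node D's children (from adjacency): L

Answer: L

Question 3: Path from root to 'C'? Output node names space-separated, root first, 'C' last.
Walk down from root: K -> D -> L -> G -> C

Answer: K D L G C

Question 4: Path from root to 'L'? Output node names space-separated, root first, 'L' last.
Walk down from root: K -> D -> L

Answer: K D L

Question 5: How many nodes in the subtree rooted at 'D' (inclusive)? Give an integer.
Subtree rooted at D contains: C, D, E, G, H, L, M
Count = 7

Answer: 7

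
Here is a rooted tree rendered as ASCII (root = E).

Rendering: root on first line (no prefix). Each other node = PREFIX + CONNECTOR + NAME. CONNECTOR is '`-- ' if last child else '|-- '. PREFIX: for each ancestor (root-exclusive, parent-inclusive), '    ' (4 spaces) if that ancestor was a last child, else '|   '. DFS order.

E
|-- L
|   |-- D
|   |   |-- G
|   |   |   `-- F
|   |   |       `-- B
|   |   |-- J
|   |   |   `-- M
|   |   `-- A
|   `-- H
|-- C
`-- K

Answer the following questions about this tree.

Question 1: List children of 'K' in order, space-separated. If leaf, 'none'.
Node K's children (from adjacency): (leaf)

Answer: none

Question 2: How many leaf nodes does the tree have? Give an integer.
Answer: 6

Derivation:
Leaves (nodes with no children): A, B, C, H, K, M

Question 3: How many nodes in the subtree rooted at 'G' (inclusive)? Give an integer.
Subtree rooted at G contains: B, F, G
Count = 3

Answer: 3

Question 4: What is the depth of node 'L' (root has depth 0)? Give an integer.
Path from root to L: E -> L
Depth = number of edges = 1

Answer: 1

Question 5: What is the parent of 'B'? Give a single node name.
Answer: F

Derivation:
Scan adjacency: B appears as child of F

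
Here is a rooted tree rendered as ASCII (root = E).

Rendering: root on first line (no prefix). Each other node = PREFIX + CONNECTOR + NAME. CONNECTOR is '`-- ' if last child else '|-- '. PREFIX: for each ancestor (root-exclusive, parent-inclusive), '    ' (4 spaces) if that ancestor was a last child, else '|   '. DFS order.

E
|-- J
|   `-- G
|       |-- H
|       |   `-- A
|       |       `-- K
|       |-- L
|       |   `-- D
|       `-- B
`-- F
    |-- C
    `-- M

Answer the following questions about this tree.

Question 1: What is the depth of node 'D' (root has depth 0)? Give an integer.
Path from root to D: E -> J -> G -> L -> D
Depth = number of edges = 4

Answer: 4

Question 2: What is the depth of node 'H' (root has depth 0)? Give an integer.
Answer: 3

Derivation:
Path from root to H: E -> J -> G -> H
Depth = number of edges = 3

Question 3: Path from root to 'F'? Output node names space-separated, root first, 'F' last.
Walk down from root: E -> F

Answer: E F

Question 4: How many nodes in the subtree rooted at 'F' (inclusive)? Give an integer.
Answer: 3

Derivation:
Subtree rooted at F contains: C, F, M
Count = 3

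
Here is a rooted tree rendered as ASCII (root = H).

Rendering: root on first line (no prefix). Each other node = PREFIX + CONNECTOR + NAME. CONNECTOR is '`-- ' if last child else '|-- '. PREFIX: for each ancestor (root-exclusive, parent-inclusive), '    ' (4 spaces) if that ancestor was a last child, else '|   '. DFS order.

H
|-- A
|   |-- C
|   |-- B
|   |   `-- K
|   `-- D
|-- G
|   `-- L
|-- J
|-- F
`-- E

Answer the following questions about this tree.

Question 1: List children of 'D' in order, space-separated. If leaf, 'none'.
Answer: none

Derivation:
Node D's children (from adjacency): (leaf)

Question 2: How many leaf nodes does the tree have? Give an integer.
Leaves (nodes with no children): C, D, E, F, J, K, L

Answer: 7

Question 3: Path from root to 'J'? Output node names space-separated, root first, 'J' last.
Answer: H J

Derivation:
Walk down from root: H -> J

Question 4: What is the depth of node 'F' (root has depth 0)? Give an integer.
Answer: 1

Derivation:
Path from root to F: H -> F
Depth = number of edges = 1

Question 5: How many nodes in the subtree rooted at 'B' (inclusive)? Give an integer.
Answer: 2

Derivation:
Subtree rooted at B contains: B, K
Count = 2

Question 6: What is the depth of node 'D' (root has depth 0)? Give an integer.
Path from root to D: H -> A -> D
Depth = number of edges = 2

Answer: 2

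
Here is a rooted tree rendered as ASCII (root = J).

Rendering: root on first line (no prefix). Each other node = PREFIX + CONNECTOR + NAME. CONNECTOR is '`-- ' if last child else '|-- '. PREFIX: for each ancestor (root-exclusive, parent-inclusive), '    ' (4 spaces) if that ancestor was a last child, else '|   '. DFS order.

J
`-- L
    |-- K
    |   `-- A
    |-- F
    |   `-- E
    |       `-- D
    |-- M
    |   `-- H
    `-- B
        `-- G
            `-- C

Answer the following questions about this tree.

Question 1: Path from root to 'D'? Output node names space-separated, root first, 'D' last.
Answer: J L F E D

Derivation:
Walk down from root: J -> L -> F -> E -> D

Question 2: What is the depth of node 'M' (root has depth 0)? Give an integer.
Answer: 2

Derivation:
Path from root to M: J -> L -> M
Depth = number of edges = 2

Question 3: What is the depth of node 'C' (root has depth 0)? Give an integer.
Answer: 4

Derivation:
Path from root to C: J -> L -> B -> G -> C
Depth = number of edges = 4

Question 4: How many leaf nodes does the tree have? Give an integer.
Leaves (nodes with no children): A, C, D, H

Answer: 4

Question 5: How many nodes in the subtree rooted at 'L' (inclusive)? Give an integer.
Answer: 11

Derivation:
Subtree rooted at L contains: A, B, C, D, E, F, G, H, K, L, M
Count = 11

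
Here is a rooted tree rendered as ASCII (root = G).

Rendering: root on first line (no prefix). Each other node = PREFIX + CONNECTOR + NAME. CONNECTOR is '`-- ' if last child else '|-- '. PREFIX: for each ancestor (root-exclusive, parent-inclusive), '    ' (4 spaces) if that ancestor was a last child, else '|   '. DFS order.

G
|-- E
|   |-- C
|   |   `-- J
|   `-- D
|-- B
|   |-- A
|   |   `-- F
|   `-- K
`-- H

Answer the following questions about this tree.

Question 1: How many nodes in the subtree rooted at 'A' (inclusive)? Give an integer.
Subtree rooted at A contains: A, F
Count = 2

Answer: 2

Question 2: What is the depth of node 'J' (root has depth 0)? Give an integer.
Path from root to J: G -> E -> C -> J
Depth = number of edges = 3

Answer: 3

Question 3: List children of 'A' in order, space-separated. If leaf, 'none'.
Node A's children (from adjacency): F

Answer: F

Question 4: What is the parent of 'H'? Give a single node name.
Scan adjacency: H appears as child of G

Answer: G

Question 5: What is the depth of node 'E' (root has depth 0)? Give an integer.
Path from root to E: G -> E
Depth = number of edges = 1

Answer: 1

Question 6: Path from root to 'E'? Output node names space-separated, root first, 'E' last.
Walk down from root: G -> E

Answer: G E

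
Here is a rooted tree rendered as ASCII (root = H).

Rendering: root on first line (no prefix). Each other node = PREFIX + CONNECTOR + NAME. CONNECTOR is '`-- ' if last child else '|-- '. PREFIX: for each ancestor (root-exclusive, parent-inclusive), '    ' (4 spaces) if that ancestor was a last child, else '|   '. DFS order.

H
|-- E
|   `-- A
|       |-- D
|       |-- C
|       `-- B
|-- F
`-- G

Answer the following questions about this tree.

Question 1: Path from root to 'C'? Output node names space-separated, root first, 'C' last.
Walk down from root: H -> E -> A -> C

Answer: H E A C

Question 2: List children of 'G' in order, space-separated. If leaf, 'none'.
Answer: none

Derivation:
Node G's children (from adjacency): (leaf)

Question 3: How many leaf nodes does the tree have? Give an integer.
Leaves (nodes with no children): B, C, D, F, G

Answer: 5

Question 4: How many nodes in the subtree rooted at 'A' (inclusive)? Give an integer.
Answer: 4

Derivation:
Subtree rooted at A contains: A, B, C, D
Count = 4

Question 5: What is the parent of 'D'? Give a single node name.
Scan adjacency: D appears as child of A

Answer: A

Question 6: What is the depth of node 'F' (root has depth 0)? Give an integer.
Answer: 1

Derivation:
Path from root to F: H -> F
Depth = number of edges = 1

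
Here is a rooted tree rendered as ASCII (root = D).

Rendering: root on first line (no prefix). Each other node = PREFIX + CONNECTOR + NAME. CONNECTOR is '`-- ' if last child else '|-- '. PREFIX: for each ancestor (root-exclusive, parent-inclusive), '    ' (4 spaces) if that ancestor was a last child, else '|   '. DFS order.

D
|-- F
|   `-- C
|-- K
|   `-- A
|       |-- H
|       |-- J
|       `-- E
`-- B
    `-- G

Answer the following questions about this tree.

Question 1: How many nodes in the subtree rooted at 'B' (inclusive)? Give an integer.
Subtree rooted at B contains: B, G
Count = 2

Answer: 2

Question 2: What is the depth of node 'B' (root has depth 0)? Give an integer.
Answer: 1

Derivation:
Path from root to B: D -> B
Depth = number of edges = 1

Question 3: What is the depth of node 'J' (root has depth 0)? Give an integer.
Answer: 3

Derivation:
Path from root to J: D -> K -> A -> J
Depth = number of edges = 3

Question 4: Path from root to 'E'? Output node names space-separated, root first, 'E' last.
Walk down from root: D -> K -> A -> E

Answer: D K A E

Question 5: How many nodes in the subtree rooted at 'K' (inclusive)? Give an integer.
Answer: 5

Derivation:
Subtree rooted at K contains: A, E, H, J, K
Count = 5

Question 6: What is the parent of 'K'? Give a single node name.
Scan adjacency: K appears as child of D

Answer: D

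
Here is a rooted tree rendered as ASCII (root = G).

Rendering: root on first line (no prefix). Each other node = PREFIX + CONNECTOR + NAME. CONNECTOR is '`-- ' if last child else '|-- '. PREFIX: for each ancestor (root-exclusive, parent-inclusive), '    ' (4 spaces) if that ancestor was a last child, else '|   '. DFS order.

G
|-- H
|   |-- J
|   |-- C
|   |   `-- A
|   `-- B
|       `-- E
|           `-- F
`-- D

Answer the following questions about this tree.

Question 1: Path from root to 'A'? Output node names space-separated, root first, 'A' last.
Answer: G H C A

Derivation:
Walk down from root: G -> H -> C -> A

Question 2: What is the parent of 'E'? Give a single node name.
Scan adjacency: E appears as child of B

Answer: B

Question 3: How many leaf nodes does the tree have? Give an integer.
Answer: 4

Derivation:
Leaves (nodes with no children): A, D, F, J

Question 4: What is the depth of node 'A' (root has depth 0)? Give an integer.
Answer: 3

Derivation:
Path from root to A: G -> H -> C -> A
Depth = number of edges = 3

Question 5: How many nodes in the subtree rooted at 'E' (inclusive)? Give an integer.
Subtree rooted at E contains: E, F
Count = 2

Answer: 2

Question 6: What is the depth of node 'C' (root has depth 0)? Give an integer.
Path from root to C: G -> H -> C
Depth = number of edges = 2

Answer: 2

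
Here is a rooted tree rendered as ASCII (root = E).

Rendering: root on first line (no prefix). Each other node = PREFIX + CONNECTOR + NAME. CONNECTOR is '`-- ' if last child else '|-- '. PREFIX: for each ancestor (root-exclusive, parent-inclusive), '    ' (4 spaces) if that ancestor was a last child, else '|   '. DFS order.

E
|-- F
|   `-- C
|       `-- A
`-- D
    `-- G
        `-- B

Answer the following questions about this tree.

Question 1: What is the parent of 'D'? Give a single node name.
Scan adjacency: D appears as child of E

Answer: E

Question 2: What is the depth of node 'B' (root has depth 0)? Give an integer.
Path from root to B: E -> D -> G -> B
Depth = number of edges = 3

Answer: 3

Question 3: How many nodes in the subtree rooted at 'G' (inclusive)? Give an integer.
Answer: 2

Derivation:
Subtree rooted at G contains: B, G
Count = 2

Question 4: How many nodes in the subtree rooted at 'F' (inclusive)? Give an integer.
Answer: 3

Derivation:
Subtree rooted at F contains: A, C, F
Count = 3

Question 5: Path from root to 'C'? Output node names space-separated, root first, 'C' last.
Walk down from root: E -> F -> C

Answer: E F C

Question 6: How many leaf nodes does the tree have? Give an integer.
Answer: 2

Derivation:
Leaves (nodes with no children): A, B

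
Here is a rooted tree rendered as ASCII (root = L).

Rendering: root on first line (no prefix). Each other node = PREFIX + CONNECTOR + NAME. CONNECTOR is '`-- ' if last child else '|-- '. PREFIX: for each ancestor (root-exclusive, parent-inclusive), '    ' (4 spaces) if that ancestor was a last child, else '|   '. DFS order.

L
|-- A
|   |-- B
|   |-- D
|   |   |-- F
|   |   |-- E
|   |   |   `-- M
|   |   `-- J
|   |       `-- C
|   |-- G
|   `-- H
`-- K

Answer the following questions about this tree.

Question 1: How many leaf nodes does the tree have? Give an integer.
Answer: 7

Derivation:
Leaves (nodes with no children): B, C, F, G, H, K, M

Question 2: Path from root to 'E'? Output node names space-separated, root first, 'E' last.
Walk down from root: L -> A -> D -> E

Answer: L A D E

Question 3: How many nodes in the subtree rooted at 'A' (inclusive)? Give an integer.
Answer: 10

Derivation:
Subtree rooted at A contains: A, B, C, D, E, F, G, H, J, M
Count = 10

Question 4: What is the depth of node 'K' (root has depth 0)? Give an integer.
Path from root to K: L -> K
Depth = number of edges = 1

Answer: 1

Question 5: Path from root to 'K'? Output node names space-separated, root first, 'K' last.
Walk down from root: L -> K

Answer: L K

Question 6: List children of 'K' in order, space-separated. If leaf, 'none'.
Node K's children (from adjacency): (leaf)

Answer: none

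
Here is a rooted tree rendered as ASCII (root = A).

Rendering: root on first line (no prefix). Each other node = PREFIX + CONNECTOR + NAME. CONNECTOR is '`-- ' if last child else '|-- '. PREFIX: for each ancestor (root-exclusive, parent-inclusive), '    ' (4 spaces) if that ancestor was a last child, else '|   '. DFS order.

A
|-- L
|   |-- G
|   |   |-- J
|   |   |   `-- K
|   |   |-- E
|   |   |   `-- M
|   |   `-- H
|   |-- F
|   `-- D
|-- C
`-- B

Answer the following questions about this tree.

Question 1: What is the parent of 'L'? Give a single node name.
Scan adjacency: L appears as child of A

Answer: A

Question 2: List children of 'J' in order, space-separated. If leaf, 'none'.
Answer: K

Derivation:
Node J's children (from adjacency): K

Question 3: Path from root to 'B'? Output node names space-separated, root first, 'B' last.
Answer: A B

Derivation:
Walk down from root: A -> B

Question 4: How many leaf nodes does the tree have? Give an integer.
Answer: 7

Derivation:
Leaves (nodes with no children): B, C, D, F, H, K, M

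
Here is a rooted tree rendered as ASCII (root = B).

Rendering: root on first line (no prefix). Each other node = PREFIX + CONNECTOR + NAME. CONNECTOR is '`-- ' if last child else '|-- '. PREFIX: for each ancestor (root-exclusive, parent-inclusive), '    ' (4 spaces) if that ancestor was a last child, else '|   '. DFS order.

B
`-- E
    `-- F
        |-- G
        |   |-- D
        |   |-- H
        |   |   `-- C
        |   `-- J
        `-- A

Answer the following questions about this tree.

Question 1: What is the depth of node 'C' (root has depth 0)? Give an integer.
Path from root to C: B -> E -> F -> G -> H -> C
Depth = number of edges = 5

Answer: 5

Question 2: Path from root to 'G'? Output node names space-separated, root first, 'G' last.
Answer: B E F G

Derivation:
Walk down from root: B -> E -> F -> G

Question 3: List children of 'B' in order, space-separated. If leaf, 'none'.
Answer: E

Derivation:
Node B's children (from adjacency): E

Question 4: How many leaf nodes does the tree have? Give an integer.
Leaves (nodes with no children): A, C, D, J

Answer: 4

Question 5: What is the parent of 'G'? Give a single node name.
Scan adjacency: G appears as child of F

Answer: F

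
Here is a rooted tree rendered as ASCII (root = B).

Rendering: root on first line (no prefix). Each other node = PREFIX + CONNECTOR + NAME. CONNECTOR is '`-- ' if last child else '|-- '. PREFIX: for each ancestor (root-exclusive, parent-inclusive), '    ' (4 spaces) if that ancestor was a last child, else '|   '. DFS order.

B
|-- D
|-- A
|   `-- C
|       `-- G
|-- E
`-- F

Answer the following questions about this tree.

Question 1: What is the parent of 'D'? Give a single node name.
Answer: B

Derivation:
Scan adjacency: D appears as child of B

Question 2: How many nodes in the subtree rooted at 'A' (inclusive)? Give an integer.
Answer: 3

Derivation:
Subtree rooted at A contains: A, C, G
Count = 3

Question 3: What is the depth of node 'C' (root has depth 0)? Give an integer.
Answer: 2

Derivation:
Path from root to C: B -> A -> C
Depth = number of edges = 2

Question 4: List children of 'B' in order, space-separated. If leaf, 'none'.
Node B's children (from adjacency): D, A, E, F

Answer: D A E F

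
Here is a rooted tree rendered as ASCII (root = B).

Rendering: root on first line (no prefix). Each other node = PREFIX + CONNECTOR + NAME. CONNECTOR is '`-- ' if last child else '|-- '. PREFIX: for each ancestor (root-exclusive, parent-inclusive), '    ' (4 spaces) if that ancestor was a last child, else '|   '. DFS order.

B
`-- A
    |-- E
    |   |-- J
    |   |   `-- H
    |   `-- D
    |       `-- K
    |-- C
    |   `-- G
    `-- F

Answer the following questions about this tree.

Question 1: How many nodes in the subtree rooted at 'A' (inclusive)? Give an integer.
Subtree rooted at A contains: A, C, D, E, F, G, H, J, K
Count = 9

Answer: 9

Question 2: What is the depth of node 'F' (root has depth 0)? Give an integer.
Answer: 2

Derivation:
Path from root to F: B -> A -> F
Depth = number of edges = 2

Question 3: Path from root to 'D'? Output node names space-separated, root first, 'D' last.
Answer: B A E D

Derivation:
Walk down from root: B -> A -> E -> D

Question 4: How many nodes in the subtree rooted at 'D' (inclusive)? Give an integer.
Subtree rooted at D contains: D, K
Count = 2

Answer: 2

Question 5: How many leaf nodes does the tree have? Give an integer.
Answer: 4

Derivation:
Leaves (nodes with no children): F, G, H, K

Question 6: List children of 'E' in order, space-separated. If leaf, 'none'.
Answer: J D

Derivation:
Node E's children (from adjacency): J, D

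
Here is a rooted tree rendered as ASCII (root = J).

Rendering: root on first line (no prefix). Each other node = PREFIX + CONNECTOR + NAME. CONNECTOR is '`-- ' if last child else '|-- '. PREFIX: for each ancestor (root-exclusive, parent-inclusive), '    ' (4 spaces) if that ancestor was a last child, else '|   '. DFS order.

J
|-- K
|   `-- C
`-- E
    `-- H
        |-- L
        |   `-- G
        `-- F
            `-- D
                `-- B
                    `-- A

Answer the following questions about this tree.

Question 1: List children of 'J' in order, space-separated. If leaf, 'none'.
Node J's children (from adjacency): K, E

Answer: K E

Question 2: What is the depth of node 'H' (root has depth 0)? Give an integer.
Answer: 2

Derivation:
Path from root to H: J -> E -> H
Depth = number of edges = 2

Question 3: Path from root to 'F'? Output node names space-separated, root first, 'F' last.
Walk down from root: J -> E -> H -> F

Answer: J E H F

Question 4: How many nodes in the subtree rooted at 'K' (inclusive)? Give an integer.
Answer: 2

Derivation:
Subtree rooted at K contains: C, K
Count = 2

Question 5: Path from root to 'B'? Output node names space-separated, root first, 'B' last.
Walk down from root: J -> E -> H -> F -> D -> B

Answer: J E H F D B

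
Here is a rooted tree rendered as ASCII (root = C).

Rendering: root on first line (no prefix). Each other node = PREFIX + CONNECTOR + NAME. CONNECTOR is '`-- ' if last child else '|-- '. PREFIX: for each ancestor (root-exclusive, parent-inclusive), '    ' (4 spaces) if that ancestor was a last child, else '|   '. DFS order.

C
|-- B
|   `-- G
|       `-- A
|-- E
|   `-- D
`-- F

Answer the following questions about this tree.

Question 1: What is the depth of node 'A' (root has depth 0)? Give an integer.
Answer: 3

Derivation:
Path from root to A: C -> B -> G -> A
Depth = number of edges = 3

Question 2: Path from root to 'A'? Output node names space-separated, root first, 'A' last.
Answer: C B G A

Derivation:
Walk down from root: C -> B -> G -> A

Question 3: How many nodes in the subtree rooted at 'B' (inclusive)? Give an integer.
Answer: 3

Derivation:
Subtree rooted at B contains: A, B, G
Count = 3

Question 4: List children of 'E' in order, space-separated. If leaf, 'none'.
Answer: D

Derivation:
Node E's children (from adjacency): D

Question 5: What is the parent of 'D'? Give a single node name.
Scan adjacency: D appears as child of E

Answer: E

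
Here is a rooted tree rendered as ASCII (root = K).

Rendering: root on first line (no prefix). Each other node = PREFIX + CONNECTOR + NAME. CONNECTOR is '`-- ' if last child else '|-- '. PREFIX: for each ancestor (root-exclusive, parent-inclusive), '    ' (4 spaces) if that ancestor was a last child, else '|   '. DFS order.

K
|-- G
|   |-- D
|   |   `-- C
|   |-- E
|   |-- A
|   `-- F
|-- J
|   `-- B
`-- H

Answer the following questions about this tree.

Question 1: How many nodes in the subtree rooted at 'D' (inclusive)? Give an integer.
Subtree rooted at D contains: C, D
Count = 2

Answer: 2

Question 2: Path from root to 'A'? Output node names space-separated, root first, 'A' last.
Walk down from root: K -> G -> A

Answer: K G A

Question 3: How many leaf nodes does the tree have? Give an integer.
Answer: 6

Derivation:
Leaves (nodes with no children): A, B, C, E, F, H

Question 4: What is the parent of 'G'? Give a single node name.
Answer: K

Derivation:
Scan adjacency: G appears as child of K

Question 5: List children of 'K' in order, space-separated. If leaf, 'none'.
Node K's children (from adjacency): G, J, H

Answer: G J H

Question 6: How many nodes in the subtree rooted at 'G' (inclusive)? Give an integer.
Subtree rooted at G contains: A, C, D, E, F, G
Count = 6

Answer: 6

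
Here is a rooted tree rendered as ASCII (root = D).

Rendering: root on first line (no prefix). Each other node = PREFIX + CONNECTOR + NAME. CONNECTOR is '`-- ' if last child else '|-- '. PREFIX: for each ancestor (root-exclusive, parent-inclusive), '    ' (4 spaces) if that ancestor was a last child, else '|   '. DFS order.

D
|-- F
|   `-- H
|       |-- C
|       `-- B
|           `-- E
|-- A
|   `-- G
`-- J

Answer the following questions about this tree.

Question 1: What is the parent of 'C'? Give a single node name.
Scan adjacency: C appears as child of H

Answer: H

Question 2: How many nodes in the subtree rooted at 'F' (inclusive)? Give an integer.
Subtree rooted at F contains: B, C, E, F, H
Count = 5

Answer: 5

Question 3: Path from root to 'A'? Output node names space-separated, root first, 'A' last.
Answer: D A

Derivation:
Walk down from root: D -> A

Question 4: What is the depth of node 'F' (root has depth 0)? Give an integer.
Answer: 1

Derivation:
Path from root to F: D -> F
Depth = number of edges = 1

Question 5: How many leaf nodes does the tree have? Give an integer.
Leaves (nodes with no children): C, E, G, J

Answer: 4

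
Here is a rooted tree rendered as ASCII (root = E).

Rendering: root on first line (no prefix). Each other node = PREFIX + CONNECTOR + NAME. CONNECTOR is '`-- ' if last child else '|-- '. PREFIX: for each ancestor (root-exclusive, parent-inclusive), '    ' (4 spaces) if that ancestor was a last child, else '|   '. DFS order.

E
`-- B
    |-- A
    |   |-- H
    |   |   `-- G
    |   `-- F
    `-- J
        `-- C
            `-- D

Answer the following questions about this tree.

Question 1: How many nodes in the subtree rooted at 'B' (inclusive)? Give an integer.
Subtree rooted at B contains: A, B, C, D, F, G, H, J
Count = 8

Answer: 8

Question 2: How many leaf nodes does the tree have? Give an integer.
Answer: 3

Derivation:
Leaves (nodes with no children): D, F, G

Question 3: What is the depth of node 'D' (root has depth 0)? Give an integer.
Path from root to D: E -> B -> J -> C -> D
Depth = number of edges = 4

Answer: 4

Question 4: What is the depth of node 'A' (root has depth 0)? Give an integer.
Answer: 2

Derivation:
Path from root to A: E -> B -> A
Depth = number of edges = 2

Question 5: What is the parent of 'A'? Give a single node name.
Scan adjacency: A appears as child of B

Answer: B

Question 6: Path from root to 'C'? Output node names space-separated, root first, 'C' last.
Walk down from root: E -> B -> J -> C

Answer: E B J C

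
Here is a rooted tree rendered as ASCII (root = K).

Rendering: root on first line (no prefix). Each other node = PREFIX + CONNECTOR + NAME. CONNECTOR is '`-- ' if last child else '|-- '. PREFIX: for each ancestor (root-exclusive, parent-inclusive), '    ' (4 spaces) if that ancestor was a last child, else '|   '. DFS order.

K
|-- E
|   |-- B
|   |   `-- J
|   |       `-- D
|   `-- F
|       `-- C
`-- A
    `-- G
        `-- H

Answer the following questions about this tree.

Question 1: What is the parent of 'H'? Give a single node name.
Scan adjacency: H appears as child of G

Answer: G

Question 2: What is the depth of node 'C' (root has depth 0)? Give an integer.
Path from root to C: K -> E -> F -> C
Depth = number of edges = 3

Answer: 3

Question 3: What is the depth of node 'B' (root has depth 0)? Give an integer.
Answer: 2

Derivation:
Path from root to B: K -> E -> B
Depth = number of edges = 2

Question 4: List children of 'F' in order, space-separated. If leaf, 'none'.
Answer: C

Derivation:
Node F's children (from adjacency): C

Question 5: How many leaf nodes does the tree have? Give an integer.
Answer: 3

Derivation:
Leaves (nodes with no children): C, D, H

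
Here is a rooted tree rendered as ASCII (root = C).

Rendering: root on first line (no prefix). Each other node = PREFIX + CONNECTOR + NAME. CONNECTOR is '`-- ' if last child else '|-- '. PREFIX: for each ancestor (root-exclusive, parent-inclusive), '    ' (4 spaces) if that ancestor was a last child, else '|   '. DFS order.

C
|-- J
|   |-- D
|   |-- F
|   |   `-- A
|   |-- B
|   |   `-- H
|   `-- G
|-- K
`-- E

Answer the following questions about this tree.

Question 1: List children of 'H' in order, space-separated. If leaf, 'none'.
Answer: none

Derivation:
Node H's children (from adjacency): (leaf)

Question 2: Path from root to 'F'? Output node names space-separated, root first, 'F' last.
Answer: C J F

Derivation:
Walk down from root: C -> J -> F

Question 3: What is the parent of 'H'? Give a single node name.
Scan adjacency: H appears as child of B

Answer: B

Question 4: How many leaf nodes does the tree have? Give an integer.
Leaves (nodes with no children): A, D, E, G, H, K

Answer: 6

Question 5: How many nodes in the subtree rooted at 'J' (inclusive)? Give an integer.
Subtree rooted at J contains: A, B, D, F, G, H, J
Count = 7

Answer: 7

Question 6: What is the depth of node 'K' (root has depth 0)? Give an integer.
Answer: 1

Derivation:
Path from root to K: C -> K
Depth = number of edges = 1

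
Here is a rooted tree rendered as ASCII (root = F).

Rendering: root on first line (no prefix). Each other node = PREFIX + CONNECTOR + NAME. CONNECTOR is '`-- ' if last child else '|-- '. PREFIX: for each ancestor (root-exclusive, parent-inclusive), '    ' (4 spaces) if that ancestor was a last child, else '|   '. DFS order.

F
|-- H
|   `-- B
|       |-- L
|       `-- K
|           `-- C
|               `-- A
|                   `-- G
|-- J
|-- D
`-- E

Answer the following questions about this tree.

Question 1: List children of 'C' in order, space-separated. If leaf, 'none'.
Answer: A

Derivation:
Node C's children (from adjacency): A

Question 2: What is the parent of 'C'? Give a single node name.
Answer: K

Derivation:
Scan adjacency: C appears as child of K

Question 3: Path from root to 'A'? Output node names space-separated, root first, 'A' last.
Answer: F H B K C A

Derivation:
Walk down from root: F -> H -> B -> K -> C -> A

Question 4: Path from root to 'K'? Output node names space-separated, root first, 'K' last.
Walk down from root: F -> H -> B -> K

Answer: F H B K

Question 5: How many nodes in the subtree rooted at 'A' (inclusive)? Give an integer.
Subtree rooted at A contains: A, G
Count = 2

Answer: 2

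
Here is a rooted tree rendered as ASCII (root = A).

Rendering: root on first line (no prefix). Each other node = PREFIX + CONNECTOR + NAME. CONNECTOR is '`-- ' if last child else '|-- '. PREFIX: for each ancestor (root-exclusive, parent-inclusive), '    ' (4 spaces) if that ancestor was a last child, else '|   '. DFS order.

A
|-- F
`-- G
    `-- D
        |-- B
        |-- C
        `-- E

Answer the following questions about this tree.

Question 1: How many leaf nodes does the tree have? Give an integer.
Leaves (nodes with no children): B, C, E, F

Answer: 4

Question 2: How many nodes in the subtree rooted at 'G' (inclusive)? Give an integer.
Answer: 5

Derivation:
Subtree rooted at G contains: B, C, D, E, G
Count = 5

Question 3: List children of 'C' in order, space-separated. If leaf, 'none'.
Answer: none

Derivation:
Node C's children (from adjacency): (leaf)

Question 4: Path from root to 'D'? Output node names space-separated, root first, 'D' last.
Answer: A G D

Derivation:
Walk down from root: A -> G -> D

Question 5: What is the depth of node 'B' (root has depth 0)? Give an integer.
Path from root to B: A -> G -> D -> B
Depth = number of edges = 3

Answer: 3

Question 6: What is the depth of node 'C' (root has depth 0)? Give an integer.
Answer: 3

Derivation:
Path from root to C: A -> G -> D -> C
Depth = number of edges = 3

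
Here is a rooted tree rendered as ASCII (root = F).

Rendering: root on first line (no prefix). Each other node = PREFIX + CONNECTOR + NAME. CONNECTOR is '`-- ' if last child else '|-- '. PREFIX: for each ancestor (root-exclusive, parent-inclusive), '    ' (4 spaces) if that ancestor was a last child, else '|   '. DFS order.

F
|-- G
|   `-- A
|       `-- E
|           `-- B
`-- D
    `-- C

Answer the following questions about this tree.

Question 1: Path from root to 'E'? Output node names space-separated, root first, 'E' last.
Walk down from root: F -> G -> A -> E

Answer: F G A E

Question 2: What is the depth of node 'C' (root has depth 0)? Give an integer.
Path from root to C: F -> D -> C
Depth = number of edges = 2

Answer: 2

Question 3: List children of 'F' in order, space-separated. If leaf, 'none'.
Answer: G D

Derivation:
Node F's children (from adjacency): G, D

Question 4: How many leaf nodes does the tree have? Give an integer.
Leaves (nodes with no children): B, C

Answer: 2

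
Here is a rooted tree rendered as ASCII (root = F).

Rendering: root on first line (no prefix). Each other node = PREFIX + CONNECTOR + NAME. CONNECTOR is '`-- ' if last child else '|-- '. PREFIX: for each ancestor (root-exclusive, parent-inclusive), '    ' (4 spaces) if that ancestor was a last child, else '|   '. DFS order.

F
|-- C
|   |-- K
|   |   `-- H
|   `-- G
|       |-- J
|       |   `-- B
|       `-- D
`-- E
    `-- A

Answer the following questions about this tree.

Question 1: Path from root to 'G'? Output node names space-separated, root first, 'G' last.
Walk down from root: F -> C -> G

Answer: F C G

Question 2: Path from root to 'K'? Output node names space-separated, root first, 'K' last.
Walk down from root: F -> C -> K

Answer: F C K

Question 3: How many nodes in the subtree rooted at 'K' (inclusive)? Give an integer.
Answer: 2

Derivation:
Subtree rooted at K contains: H, K
Count = 2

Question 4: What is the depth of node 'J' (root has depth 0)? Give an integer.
Answer: 3

Derivation:
Path from root to J: F -> C -> G -> J
Depth = number of edges = 3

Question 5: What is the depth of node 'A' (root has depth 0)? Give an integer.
Path from root to A: F -> E -> A
Depth = number of edges = 2

Answer: 2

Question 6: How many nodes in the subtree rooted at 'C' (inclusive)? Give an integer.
Answer: 7

Derivation:
Subtree rooted at C contains: B, C, D, G, H, J, K
Count = 7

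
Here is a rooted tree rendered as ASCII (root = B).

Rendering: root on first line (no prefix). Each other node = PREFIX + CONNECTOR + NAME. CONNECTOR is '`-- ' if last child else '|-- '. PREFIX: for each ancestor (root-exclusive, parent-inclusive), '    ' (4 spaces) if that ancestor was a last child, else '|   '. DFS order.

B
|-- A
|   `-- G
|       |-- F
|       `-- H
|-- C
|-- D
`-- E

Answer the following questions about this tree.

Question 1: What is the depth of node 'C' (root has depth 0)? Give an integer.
Answer: 1

Derivation:
Path from root to C: B -> C
Depth = number of edges = 1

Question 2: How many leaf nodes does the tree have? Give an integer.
Leaves (nodes with no children): C, D, E, F, H

Answer: 5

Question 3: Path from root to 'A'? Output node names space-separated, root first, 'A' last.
Answer: B A

Derivation:
Walk down from root: B -> A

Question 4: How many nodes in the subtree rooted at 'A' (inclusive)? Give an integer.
Answer: 4

Derivation:
Subtree rooted at A contains: A, F, G, H
Count = 4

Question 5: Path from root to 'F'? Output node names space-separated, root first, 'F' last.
Walk down from root: B -> A -> G -> F

Answer: B A G F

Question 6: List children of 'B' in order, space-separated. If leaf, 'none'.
Node B's children (from adjacency): A, C, D, E

Answer: A C D E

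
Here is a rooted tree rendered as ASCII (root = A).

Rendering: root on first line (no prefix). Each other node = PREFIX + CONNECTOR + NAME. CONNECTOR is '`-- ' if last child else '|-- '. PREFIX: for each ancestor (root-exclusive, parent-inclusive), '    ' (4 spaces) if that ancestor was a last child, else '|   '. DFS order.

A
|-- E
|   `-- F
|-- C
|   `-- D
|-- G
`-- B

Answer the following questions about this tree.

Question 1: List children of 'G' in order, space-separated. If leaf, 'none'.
Node G's children (from adjacency): (leaf)

Answer: none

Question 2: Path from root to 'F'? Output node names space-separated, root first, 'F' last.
Walk down from root: A -> E -> F

Answer: A E F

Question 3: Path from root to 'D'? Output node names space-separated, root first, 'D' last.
Answer: A C D

Derivation:
Walk down from root: A -> C -> D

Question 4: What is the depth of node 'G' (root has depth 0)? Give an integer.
Path from root to G: A -> G
Depth = number of edges = 1

Answer: 1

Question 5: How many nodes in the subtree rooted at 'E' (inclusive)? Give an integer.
Answer: 2

Derivation:
Subtree rooted at E contains: E, F
Count = 2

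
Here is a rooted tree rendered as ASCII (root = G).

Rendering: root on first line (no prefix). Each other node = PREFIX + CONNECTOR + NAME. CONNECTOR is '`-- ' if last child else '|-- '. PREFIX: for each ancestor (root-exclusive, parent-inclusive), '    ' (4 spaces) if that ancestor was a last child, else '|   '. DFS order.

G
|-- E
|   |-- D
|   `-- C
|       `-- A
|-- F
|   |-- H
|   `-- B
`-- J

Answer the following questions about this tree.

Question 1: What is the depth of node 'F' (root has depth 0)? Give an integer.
Answer: 1

Derivation:
Path from root to F: G -> F
Depth = number of edges = 1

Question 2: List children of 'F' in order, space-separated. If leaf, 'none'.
Node F's children (from adjacency): H, B

Answer: H B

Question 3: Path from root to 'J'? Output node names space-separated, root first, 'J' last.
Walk down from root: G -> J

Answer: G J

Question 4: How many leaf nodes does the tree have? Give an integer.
Leaves (nodes with no children): A, B, D, H, J

Answer: 5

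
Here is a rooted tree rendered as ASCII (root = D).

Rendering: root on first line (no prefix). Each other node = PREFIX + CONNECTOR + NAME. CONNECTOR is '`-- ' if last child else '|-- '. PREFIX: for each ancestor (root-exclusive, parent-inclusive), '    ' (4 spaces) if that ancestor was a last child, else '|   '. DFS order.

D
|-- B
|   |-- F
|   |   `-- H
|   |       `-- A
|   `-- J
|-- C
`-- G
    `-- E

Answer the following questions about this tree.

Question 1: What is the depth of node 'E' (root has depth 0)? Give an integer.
Answer: 2

Derivation:
Path from root to E: D -> G -> E
Depth = number of edges = 2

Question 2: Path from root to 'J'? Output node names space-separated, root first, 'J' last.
Answer: D B J

Derivation:
Walk down from root: D -> B -> J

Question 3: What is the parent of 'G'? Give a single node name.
Scan adjacency: G appears as child of D

Answer: D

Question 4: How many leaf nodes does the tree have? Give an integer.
Answer: 4

Derivation:
Leaves (nodes with no children): A, C, E, J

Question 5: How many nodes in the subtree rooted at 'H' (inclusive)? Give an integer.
Subtree rooted at H contains: A, H
Count = 2

Answer: 2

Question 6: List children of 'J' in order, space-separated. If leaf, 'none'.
Answer: none

Derivation:
Node J's children (from adjacency): (leaf)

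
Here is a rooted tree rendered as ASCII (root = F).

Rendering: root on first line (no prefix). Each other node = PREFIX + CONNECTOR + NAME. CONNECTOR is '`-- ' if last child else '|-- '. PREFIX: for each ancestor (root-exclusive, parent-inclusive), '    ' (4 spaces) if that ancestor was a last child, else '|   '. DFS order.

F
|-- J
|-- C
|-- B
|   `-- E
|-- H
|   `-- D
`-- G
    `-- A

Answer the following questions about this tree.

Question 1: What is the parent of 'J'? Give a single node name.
Answer: F

Derivation:
Scan adjacency: J appears as child of F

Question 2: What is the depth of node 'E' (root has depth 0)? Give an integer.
Answer: 2

Derivation:
Path from root to E: F -> B -> E
Depth = number of edges = 2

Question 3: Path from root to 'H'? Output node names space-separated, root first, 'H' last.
Walk down from root: F -> H

Answer: F H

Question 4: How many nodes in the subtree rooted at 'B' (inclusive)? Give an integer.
Subtree rooted at B contains: B, E
Count = 2

Answer: 2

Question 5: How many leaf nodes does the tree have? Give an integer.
Answer: 5

Derivation:
Leaves (nodes with no children): A, C, D, E, J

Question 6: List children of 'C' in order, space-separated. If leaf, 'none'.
Node C's children (from adjacency): (leaf)

Answer: none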